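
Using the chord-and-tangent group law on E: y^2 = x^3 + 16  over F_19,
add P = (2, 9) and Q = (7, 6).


P != Q, so use the chord formula.
s = (y2 - y1) / (x2 - x1) = (16) / (5) mod 19 = 7
x3 = s^2 - x1 - x2 mod 19 = 7^2 - 2 - 7 = 2
y3 = s (x1 - x3) - y1 mod 19 = 7 * (2 - 2) - 9 = 10

P + Q = (2, 10)


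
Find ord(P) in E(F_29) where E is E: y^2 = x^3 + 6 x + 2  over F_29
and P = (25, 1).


Compute successive multiples of P until we hit O:
  1P = (25, 1)
  2P = (12, 2)
  3P = (15, 25)
  4P = (11, 6)
  5P = (6, 15)
  6P = (22, 9)
  7P = (2, 15)
  8P = (1, 26)
  ... (continuing to 22P)
  22P = O

ord(P) = 22


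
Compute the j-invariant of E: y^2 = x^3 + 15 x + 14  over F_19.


Delta = -16(4 a^3 + 27 b^2) mod 19 = 3
-1728 * (4 a)^3 = -1728 * (4*15)^3 mod 19 = 8
j = 8 * 3^(-1) mod 19 = 9

j = 9 (mod 19)


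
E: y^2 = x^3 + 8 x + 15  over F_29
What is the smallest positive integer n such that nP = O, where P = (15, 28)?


Compute successive multiples of P until we hit O:
  1P = (15, 28)
  2P = (5, 8)
  3P = (13, 5)
  4P = (10, 15)
  5P = (27, 22)
  6P = (9, 27)
  7P = (1, 13)
  8P = (14, 0)
  ... (continuing to 16P)
  16P = O

ord(P) = 16


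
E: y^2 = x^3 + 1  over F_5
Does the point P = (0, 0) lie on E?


Check whether y^2 = x^3 + 0 x + 1 (mod 5) for (x, y) = (0, 0).
LHS: y^2 = 0^2 mod 5 = 0
RHS: x^3 + 0 x + 1 = 0^3 + 0*0 + 1 mod 5 = 1
LHS != RHS

No, not on the curve


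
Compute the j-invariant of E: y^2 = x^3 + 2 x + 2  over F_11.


Delta = -16(4 a^3 + 27 b^2) mod 11 = 4
-1728 * (4 a)^3 = -1728 * (4*2)^3 mod 11 = 5
j = 5 * 4^(-1) mod 11 = 4

j = 4 (mod 11)


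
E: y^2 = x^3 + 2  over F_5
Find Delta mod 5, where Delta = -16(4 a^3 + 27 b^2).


4 a^3 + 27 b^2 = 4*0^3 + 27*2^2 = 0 + 108 = 108
Delta = -16 * (108) = -1728
Delta mod 5 = 2

Delta = 2 (mod 5)


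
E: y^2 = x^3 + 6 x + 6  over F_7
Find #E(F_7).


For each x in F_7, count y with y^2 = x^3 + 6 x + 6 mod 7:
  x = 3: RHS = 2, y in [3, 4]  -> 2 point(s)
  x = 5: RHS = 0, y in [0]  -> 1 point(s)
Affine points: 3. Add the point at infinity: total = 4.

#E(F_7) = 4


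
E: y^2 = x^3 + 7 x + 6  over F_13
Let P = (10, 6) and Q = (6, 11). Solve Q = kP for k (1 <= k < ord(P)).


Enumerate multiples of P until we hit Q = (6, 11):
  1P = (10, 6)
  2P = (5, 6)
  3P = (11, 7)
  4P = (6, 11)
Match found at i = 4.

k = 4


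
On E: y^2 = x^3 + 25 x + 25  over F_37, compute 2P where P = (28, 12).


Doubling: s = (3 x1^2 + a) / (2 y1)
s = (3*28^2 + 25) / (2*12) mod 37 = 5
x3 = s^2 - 2 x1 mod 37 = 5^2 - 2*28 = 6
y3 = s (x1 - x3) - y1 mod 37 = 5 * (28 - 6) - 12 = 24

2P = (6, 24)


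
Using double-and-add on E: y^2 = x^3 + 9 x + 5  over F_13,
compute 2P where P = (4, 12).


k = 2 = 10_2 (binary, LSB first: 01)
Double-and-add from P = (4, 12):
  bit 0 = 0: acc unchanged = O
  bit 1 = 1: acc = O + (8, 11) = (8, 11)

2P = (8, 11)


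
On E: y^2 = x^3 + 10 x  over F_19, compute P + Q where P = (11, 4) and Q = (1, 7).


P != Q, so use the chord formula.
s = (y2 - y1) / (x2 - x1) = (3) / (9) mod 19 = 13
x3 = s^2 - x1 - x2 mod 19 = 13^2 - 11 - 1 = 5
y3 = s (x1 - x3) - y1 mod 19 = 13 * (11 - 5) - 4 = 17

P + Q = (5, 17)


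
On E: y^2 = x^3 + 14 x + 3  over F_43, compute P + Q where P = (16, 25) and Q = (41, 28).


P != Q, so use the chord formula.
s = (y2 - y1) / (x2 - x1) = (3) / (25) mod 43 = 7
x3 = s^2 - x1 - x2 mod 43 = 7^2 - 16 - 41 = 35
y3 = s (x1 - x3) - y1 mod 43 = 7 * (16 - 35) - 25 = 14

P + Q = (35, 14)


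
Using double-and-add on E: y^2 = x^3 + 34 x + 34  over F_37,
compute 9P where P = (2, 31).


k = 9 = 1001_2 (binary, LSB first: 1001)
Double-and-add from P = (2, 31):
  bit 0 = 1: acc = O + (2, 31) = (2, 31)
  bit 1 = 0: acc unchanged = (2, 31)
  bit 2 = 0: acc unchanged = (2, 31)
  bit 3 = 1: acc = (2, 31) + (4, 30) = (22, 16)

9P = (22, 16)


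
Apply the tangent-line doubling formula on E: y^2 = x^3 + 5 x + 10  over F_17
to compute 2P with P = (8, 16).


Doubling: s = (3 x1^2 + a) / (2 y1)
s = (3*8^2 + 5) / (2*16) mod 17 = 12
x3 = s^2 - 2 x1 mod 17 = 12^2 - 2*8 = 9
y3 = s (x1 - x3) - y1 mod 17 = 12 * (8 - 9) - 16 = 6

2P = (9, 6)


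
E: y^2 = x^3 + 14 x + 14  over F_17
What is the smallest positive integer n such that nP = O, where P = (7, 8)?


Compute successive multiples of P until we hit O:
  1P = (7, 8)
  2P = (16, 13)
  3P = (9, 6)
  4P = (2, 4)
  5P = (10, 10)
  6P = (8, 14)
  7P = (4, 10)
  8P = (14, 8)
  ... (continuing to 23P)
  23P = O

ord(P) = 23


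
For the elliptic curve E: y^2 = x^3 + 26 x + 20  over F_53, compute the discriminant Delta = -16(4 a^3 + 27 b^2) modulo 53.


4 a^3 + 27 b^2 = 4*26^3 + 27*20^2 = 70304 + 10800 = 81104
Delta = -16 * (81104) = -1297664
Delta mod 53 = 41

Delta = 41 (mod 53)


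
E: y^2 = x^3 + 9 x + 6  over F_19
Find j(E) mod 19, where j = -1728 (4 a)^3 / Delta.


Delta = -16(4 a^3 + 27 b^2) mod 19 = 17
-1728 * (4 a)^3 = -1728 * (4*9)^3 mod 19 = 11
j = 11 * 17^(-1) mod 19 = 4

j = 4 (mod 19)


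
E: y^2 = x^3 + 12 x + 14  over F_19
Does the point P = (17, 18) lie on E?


Check whether y^2 = x^3 + 12 x + 14 (mod 19) for (x, y) = (17, 18).
LHS: y^2 = 18^2 mod 19 = 1
RHS: x^3 + 12 x + 14 = 17^3 + 12*17 + 14 mod 19 = 1
LHS = RHS

Yes, on the curve


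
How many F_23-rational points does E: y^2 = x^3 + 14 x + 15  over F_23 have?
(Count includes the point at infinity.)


For each x in F_23, count y with y^2 = x^3 + 14 x + 15 mod 23:
  x = 5: RHS = 3, y in [7, 16]  -> 2 point(s)
  x = 6: RHS = 16, y in [4, 19]  -> 2 point(s)
  x = 8: RHS = 18, y in [8, 15]  -> 2 point(s)
  x = 12: RHS = 2, y in [5, 18]  -> 2 point(s)
  x = 13: RHS = 2, y in [5, 18]  -> 2 point(s)
  x = 15: RHS = 12, y in [9, 14]  -> 2 point(s)
  x = 18: RHS = 4, y in [2, 21]  -> 2 point(s)
  x = 21: RHS = 2, y in [5, 18]  -> 2 point(s)
  x = 22: RHS = 0, y in [0]  -> 1 point(s)
Affine points: 17. Add the point at infinity: total = 18.

#E(F_23) = 18


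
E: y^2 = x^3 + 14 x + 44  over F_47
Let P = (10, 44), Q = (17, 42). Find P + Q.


P != Q, so use the chord formula.
s = (y2 - y1) / (x2 - x1) = (45) / (7) mod 47 = 40
x3 = s^2 - x1 - x2 mod 47 = 40^2 - 10 - 17 = 22
y3 = s (x1 - x3) - y1 mod 47 = 40 * (10 - 22) - 44 = 40

P + Q = (22, 40)


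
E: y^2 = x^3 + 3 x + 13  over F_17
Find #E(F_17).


For each x in F_17, count y with y^2 = x^3 + 3 x + 13 mod 17:
  x = 0: RHS = 13, y in [8, 9]  -> 2 point(s)
  x = 1: RHS = 0, y in [0]  -> 1 point(s)
  x = 3: RHS = 15, y in [7, 10]  -> 2 point(s)
  x = 4: RHS = 4, y in [2, 15]  -> 2 point(s)
  x = 5: RHS = 0, y in [0]  -> 1 point(s)
  x = 6: RHS = 9, y in [3, 14]  -> 2 point(s)
  x = 9: RHS = 4, y in [2, 15]  -> 2 point(s)
  x = 11: RHS = 0, y in [0]  -> 1 point(s)
  x = 12: RHS = 9, y in [3, 14]  -> 2 point(s)
  x = 15: RHS = 16, y in [4, 13]  -> 2 point(s)
  x = 16: RHS = 9, y in [3, 14]  -> 2 point(s)
Affine points: 19. Add the point at infinity: total = 20.

#E(F_17) = 20


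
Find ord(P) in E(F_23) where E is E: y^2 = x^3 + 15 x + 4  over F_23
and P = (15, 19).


Compute successive multiples of P until we hit O:
  1P = (15, 19)
  2P = (16, 4)
  3P = (10, 21)
  4P = (0, 21)
  5P = (21, 14)
  6P = (19, 15)
  7P = (13, 2)
  8P = (4, 17)
  ... (continuing to 21P)
  21P = O

ord(P) = 21


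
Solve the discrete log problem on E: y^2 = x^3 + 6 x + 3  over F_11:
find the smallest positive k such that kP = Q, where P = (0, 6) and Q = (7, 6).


Enumerate multiples of P until we hit Q = (7, 6):
  1P = (0, 6)
  2P = (3, 9)
  3P = (9, 7)
  4P = (5, 2)
  5P = (4, 6)
  6P = (7, 5)
  7P = (2, 10)
  8P = (2, 1)
  9P = (7, 6)
Match found at i = 9.

k = 9


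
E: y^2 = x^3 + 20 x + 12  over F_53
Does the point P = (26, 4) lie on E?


Check whether y^2 = x^3 + 20 x + 12 (mod 53) for (x, y) = (26, 4).
LHS: y^2 = 4^2 mod 53 = 16
RHS: x^3 + 20 x + 12 = 26^3 + 20*26 + 12 mod 53 = 35
LHS != RHS

No, not on the curve


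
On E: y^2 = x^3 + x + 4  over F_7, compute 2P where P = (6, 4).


k = 2 = 10_2 (binary, LSB first: 01)
Double-and-add from P = (6, 4):
  bit 0 = 0: acc unchanged = O
  bit 1 = 1: acc = O + (4, 4) = (4, 4)

2P = (4, 4)


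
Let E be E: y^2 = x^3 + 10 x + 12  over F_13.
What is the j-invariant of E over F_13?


Delta = -16(4 a^3 + 27 b^2) mod 13 = 9
-1728 * (4 a)^3 = -1728 * (4*10)^3 mod 13 = 1
j = 1 * 9^(-1) mod 13 = 3

j = 3 (mod 13)


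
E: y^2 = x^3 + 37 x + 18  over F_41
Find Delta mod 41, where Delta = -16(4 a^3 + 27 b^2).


4 a^3 + 27 b^2 = 4*37^3 + 27*18^2 = 202612 + 8748 = 211360
Delta = -16 * (211360) = -3381760
Delta mod 41 = 2

Delta = 2 (mod 41)


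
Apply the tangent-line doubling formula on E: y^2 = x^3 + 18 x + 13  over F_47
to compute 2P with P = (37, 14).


Doubling: s = (3 x1^2 + a) / (2 y1)
s = (3*37^2 + 18) / (2*14) mod 47 = 8
x3 = s^2 - 2 x1 mod 47 = 8^2 - 2*37 = 37
y3 = s (x1 - x3) - y1 mod 47 = 8 * (37 - 37) - 14 = 33

2P = (37, 33)


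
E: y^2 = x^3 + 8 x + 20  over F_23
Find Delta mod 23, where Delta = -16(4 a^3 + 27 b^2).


4 a^3 + 27 b^2 = 4*8^3 + 27*20^2 = 2048 + 10800 = 12848
Delta = -16 * (12848) = -205568
Delta mod 23 = 6

Delta = 6 (mod 23)


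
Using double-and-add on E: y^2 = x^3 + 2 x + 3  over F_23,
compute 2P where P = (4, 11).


k = 2 = 10_2 (binary, LSB first: 01)
Double-and-add from P = (4, 11):
  bit 0 = 0: acc unchanged = O
  bit 1 = 1: acc = O + (8, 5) = (8, 5)

2P = (8, 5)


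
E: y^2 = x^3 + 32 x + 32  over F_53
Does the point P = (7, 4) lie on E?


Check whether y^2 = x^3 + 32 x + 32 (mod 53) for (x, y) = (7, 4).
LHS: y^2 = 4^2 mod 53 = 16
RHS: x^3 + 32 x + 32 = 7^3 + 32*7 + 32 mod 53 = 16
LHS = RHS

Yes, on the curve


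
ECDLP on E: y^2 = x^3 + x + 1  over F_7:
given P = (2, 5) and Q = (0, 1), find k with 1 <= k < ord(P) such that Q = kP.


Enumerate multiples of P until we hit Q = (0, 1):
  1P = (2, 5)
  2P = (0, 6)
  3P = (0, 1)
Match found at i = 3.

k = 3


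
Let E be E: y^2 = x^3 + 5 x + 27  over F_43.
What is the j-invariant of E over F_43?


Delta = -16(4 a^3 + 27 b^2) mod 43 = 2
-1728 * (4 a)^3 = -1728 * (4*5)^3 mod 43 = 27
j = 27 * 2^(-1) mod 43 = 35

j = 35 (mod 43)


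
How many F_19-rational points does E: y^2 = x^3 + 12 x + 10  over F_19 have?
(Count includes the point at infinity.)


For each x in F_19, count y with y^2 = x^3 + 12 x + 10 mod 19:
  x = 1: RHS = 4, y in [2, 17]  -> 2 point(s)
  x = 2: RHS = 4, y in [2, 17]  -> 2 point(s)
  x = 3: RHS = 16, y in [4, 15]  -> 2 point(s)
  x = 5: RHS = 5, y in [9, 10]  -> 2 point(s)
  x = 7: RHS = 0, y in [0]  -> 1 point(s)
  x = 9: RHS = 11, y in [7, 12]  -> 2 point(s)
  x = 10: RHS = 9, y in [3, 16]  -> 2 point(s)
  x = 12: RHS = 1, y in [1, 18]  -> 2 point(s)
  x = 13: RHS = 7, y in [8, 11]  -> 2 point(s)
  x = 16: RHS = 4, y in [2, 17]  -> 2 point(s)
  x = 17: RHS = 16, y in [4, 15]  -> 2 point(s)
  x = 18: RHS = 16, y in [4, 15]  -> 2 point(s)
Affine points: 23. Add the point at infinity: total = 24.

#E(F_19) = 24


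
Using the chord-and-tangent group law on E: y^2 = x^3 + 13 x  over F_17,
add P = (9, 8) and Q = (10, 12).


P != Q, so use the chord formula.
s = (y2 - y1) / (x2 - x1) = (4) / (1) mod 17 = 4
x3 = s^2 - x1 - x2 mod 17 = 4^2 - 9 - 10 = 14
y3 = s (x1 - x3) - y1 mod 17 = 4 * (9 - 14) - 8 = 6

P + Q = (14, 6)


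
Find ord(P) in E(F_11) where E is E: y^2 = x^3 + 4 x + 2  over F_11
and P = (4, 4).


Compute successive multiples of P until we hit O:
  1P = (4, 4)
  2P = (4, 7)
  3P = O

ord(P) = 3


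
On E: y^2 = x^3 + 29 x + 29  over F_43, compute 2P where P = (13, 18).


Doubling: s = (3 x1^2 + a) / (2 y1)
s = (3*13^2 + 29) / (2*18) mod 43 = 34
x3 = s^2 - 2 x1 mod 43 = 34^2 - 2*13 = 12
y3 = s (x1 - x3) - y1 mod 43 = 34 * (13 - 12) - 18 = 16

2P = (12, 16)


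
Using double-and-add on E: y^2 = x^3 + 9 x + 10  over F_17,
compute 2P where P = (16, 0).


k = 2 = 10_2 (binary, LSB first: 01)
Double-and-add from P = (16, 0):
  bit 0 = 0: acc unchanged = O
  bit 1 = 1: acc = O + O = O

2P = O


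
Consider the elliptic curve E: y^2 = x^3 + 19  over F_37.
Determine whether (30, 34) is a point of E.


Check whether y^2 = x^3 + 0 x + 19 (mod 37) for (x, y) = (30, 34).
LHS: y^2 = 34^2 mod 37 = 9
RHS: x^3 + 0 x + 19 = 30^3 + 0*30 + 19 mod 37 = 9
LHS = RHS

Yes, on the curve


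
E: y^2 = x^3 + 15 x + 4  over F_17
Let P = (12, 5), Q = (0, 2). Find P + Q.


P != Q, so use the chord formula.
s = (y2 - y1) / (x2 - x1) = (14) / (5) mod 17 = 13
x3 = s^2 - x1 - x2 mod 17 = 13^2 - 12 - 0 = 4
y3 = s (x1 - x3) - y1 mod 17 = 13 * (12 - 4) - 5 = 14

P + Q = (4, 14)


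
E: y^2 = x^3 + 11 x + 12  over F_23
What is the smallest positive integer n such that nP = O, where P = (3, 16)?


Compute successive multiples of P until we hit O:
  1P = (3, 16)
  2P = (7, 8)
  3P = (17, 12)
  4P = (12, 3)
  5P = (1, 22)
  6P = (5, 13)
  7P = (0, 14)
  8P = (0, 9)
  ... (continuing to 15P)
  15P = O

ord(P) = 15


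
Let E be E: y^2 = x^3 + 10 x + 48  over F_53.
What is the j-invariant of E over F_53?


Delta = -16(4 a^3 + 27 b^2) mod 53 = 36
-1728 * (4 a)^3 = -1728 * (4*10)^3 mod 53 = 26
j = 26 * 36^(-1) mod 53 = 39

j = 39 (mod 53)


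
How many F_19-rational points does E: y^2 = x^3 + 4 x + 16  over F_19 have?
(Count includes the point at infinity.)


For each x in F_19, count y with y^2 = x^3 + 4 x + 16 mod 19:
  x = 0: RHS = 16, y in [4, 15]  -> 2 point(s)
  x = 3: RHS = 17, y in [6, 13]  -> 2 point(s)
  x = 4: RHS = 1, y in [1, 18]  -> 2 point(s)
  x = 5: RHS = 9, y in [3, 16]  -> 2 point(s)
  x = 6: RHS = 9, y in [3, 16]  -> 2 point(s)
  x = 7: RHS = 7, y in [8, 11]  -> 2 point(s)
  x = 8: RHS = 9, y in [3, 16]  -> 2 point(s)
  x = 10: RHS = 11, y in [7, 12]  -> 2 point(s)
  x = 11: RHS = 4, y in [2, 17]  -> 2 point(s)
  x = 12: RHS = 6, y in [5, 14]  -> 2 point(s)
  x = 13: RHS = 4, y in [2, 17]  -> 2 point(s)
  x = 14: RHS = 4, y in [2, 17]  -> 2 point(s)
  x = 17: RHS = 0, y in [0]  -> 1 point(s)
  x = 18: RHS = 11, y in [7, 12]  -> 2 point(s)
Affine points: 27. Add the point at infinity: total = 28.

#E(F_19) = 28


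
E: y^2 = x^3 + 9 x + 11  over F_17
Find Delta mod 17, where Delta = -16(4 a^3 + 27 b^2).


4 a^3 + 27 b^2 = 4*9^3 + 27*11^2 = 2916 + 3267 = 6183
Delta = -16 * (6183) = -98928
Delta mod 17 = 12

Delta = 12 (mod 17)


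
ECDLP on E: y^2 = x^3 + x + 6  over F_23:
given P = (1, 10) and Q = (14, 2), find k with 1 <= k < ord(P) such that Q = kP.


Enumerate multiples of P until we hit Q = (14, 2):
  1P = (1, 10)
  2P = (10, 2)
  3P = (2, 19)
  4P = (9, 10)
  5P = (13, 13)
  6P = (22, 2)
  7P = (16, 22)
  8P = (14, 21)
  9P = (3, 6)
  10P = (0, 11)
  11P = (0, 12)
  12P = (3, 17)
  13P = (14, 2)
Match found at i = 13.

k = 13


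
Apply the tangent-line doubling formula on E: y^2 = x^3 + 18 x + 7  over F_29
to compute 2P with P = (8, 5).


Doubling: s = (3 x1^2 + a) / (2 y1)
s = (3*8^2 + 18) / (2*5) mod 29 = 21
x3 = s^2 - 2 x1 mod 29 = 21^2 - 2*8 = 19
y3 = s (x1 - x3) - y1 mod 29 = 21 * (8 - 19) - 5 = 25

2P = (19, 25)


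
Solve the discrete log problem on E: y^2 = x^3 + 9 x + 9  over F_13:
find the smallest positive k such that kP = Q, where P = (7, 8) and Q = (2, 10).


Enumerate multiples of P until we hit Q = (2, 10):
  1P = (7, 8)
  2P = (12, 5)
  3P = (11, 10)
  4P = (5, 6)
  5P = (2, 10)
Match found at i = 5.

k = 5


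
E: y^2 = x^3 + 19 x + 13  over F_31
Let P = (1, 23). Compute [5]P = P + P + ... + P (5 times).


k = 5 = 101_2 (binary, LSB first: 101)
Double-and-add from P = (1, 23):
  bit 0 = 1: acc = O + (1, 23) = (1, 23)
  bit 1 = 0: acc unchanged = (1, 23)
  bit 2 = 1: acc = (1, 23) + (12, 4) = (1, 8)

5P = (1, 8)


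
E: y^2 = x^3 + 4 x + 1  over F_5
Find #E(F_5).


For each x in F_5, count y with y^2 = x^3 + 4 x + 1 mod 5:
  x = 0: RHS = 1, y in [1, 4]  -> 2 point(s)
  x = 1: RHS = 1, y in [1, 4]  -> 2 point(s)
  x = 3: RHS = 0, y in [0]  -> 1 point(s)
  x = 4: RHS = 1, y in [1, 4]  -> 2 point(s)
Affine points: 7. Add the point at infinity: total = 8.

#E(F_5) = 8


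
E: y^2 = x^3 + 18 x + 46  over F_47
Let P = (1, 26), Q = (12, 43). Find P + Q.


P != Q, so use the chord formula.
s = (y2 - y1) / (x2 - x1) = (17) / (11) mod 47 = 40
x3 = s^2 - x1 - x2 mod 47 = 40^2 - 1 - 12 = 36
y3 = s (x1 - x3) - y1 mod 47 = 40 * (1 - 36) - 26 = 31

P + Q = (36, 31)


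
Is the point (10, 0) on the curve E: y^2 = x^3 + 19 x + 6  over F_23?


Check whether y^2 = x^3 + 19 x + 6 (mod 23) for (x, y) = (10, 0).
LHS: y^2 = 0^2 mod 23 = 0
RHS: x^3 + 19 x + 6 = 10^3 + 19*10 + 6 mod 23 = 0
LHS = RHS

Yes, on the curve


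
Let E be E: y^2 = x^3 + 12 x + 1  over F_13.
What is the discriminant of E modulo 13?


4 a^3 + 27 b^2 = 4*12^3 + 27*1^2 = 6912 + 27 = 6939
Delta = -16 * (6939) = -111024
Delta mod 13 = 9

Delta = 9 (mod 13)


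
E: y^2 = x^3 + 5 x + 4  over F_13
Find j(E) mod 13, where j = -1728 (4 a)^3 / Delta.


Delta = -16(4 a^3 + 27 b^2) mod 13 = 12
-1728 * (4 a)^3 = -1728 * (4*5)^3 mod 13 = 5
j = 5 * 12^(-1) mod 13 = 8

j = 8 (mod 13)


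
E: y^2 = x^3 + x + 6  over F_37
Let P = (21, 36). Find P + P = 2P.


Doubling: s = (3 x1^2 + a) / (2 y1)
s = (3*21^2 + 1) / (2*36) mod 37 = 4
x3 = s^2 - 2 x1 mod 37 = 4^2 - 2*21 = 11
y3 = s (x1 - x3) - y1 mod 37 = 4 * (21 - 11) - 36 = 4

2P = (11, 4)


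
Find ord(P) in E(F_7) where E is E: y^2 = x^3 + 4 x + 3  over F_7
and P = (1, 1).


Compute successive multiples of P until we hit O:
  1P = (1, 1)
  2P = (5, 6)
  3P = (3, 0)
  4P = (5, 1)
  5P = (1, 6)
  6P = O

ord(P) = 6


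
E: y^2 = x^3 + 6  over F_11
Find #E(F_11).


For each x in F_11, count y with y^2 = x^3 + 0 x + 6 mod 11:
  x = 2: RHS = 3, y in [5, 6]  -> 2 point(s)
  x = 3: RHS = 0, y in [0]  -> 1 point(s)
  x = 4: RHS = 4, y in [2, 9]  -> 2 point(s)
  x = 8: RHS = 1, y in [1, 10]  -> 2 point(s)
  x = 9: RHS = 9, y in [3, 8]  -> 2 point(s)
  x = 10: RHS = 5, y in [4, 7]  -> 2 point(s)
Affine points: 11. Add the point at infinity: total = 12.

#E(F_11) = 12


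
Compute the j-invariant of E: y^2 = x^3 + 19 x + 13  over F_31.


Delta = -16(4 a^3 + 27 b^2) mod 31 = 12
-1728 * (4 a)^3 = -1728 * (4*19)^3 mod 31 = 4
j = 4 * 12^(-1) mod 31 = 21

j = 21 (mod 31)


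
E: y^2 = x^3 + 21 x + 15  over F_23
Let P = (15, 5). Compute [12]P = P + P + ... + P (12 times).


k = 12 = 1100_2 (binary, LSB first: 0011)
Double-and-add from P = (15, 5):
  bit 0 = 0: acc unchanged = O
  bit 1 = 0: acc unchanged = O
  bit 2 = 1: acc = O + (6, 9) = (6, 9)
  bit 3 = 1: acc = (6, 9) + (17, 8) = (4, 18)

12P = (4, 18)


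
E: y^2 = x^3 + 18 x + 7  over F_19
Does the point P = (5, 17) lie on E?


Check whether y^2 = x^3 + 18 x + 7 (mod 19) for (x, y) = (5, 17).
LHS: y^2 = 17^2 mod 19 = 4
RHS: x^3 + 18 x + 7 = 5^3 + 18*5 + 7 mod 19 = 13
LHS != RHS

No, not on the curve


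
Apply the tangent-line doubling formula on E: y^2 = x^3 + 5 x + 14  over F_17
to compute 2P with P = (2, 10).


Doubling: s = (3 x1^2 + a) / (2 y1)
s = (3*2^2 + 5) / (2*10) mod 17 = 0
x3 = s^2 - 2 x1 mod 17 = 0^2 - 2*2 = 13
y3 = s (x1 - x3) - y1 mod 17 = 0 * (2 - 13) - 10 = 7

2P = (13, 7)


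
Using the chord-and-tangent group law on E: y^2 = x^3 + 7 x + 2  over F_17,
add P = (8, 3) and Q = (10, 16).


P != Q, so use the chord formula.
s = (y2 - y1) / (x2 - x1) = (13) / (2) mod 17 = 15
x3 = s^2 - x1 - x2 mod 17 = 15^2 - 8 - 10 = 3
y3 = s (x1 - x3) - y1 mod 17 = 15 * (8 - 3) - 3 = 4

P + Q = (3, 4)


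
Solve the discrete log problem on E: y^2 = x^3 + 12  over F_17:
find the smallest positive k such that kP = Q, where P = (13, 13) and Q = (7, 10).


Enumerate multiples of P until we hit Q = (7, 10):
  1P = (13, 13)
  2P = (10, 3)
  3P = (7, 7)
  4P = (15, 2)
  5P = (15, 15)
  6P = (7, 10)
Match found at i = 6.

k = 6


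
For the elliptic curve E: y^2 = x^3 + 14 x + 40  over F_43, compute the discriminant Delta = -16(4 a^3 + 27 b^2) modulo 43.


4 a^3 + 27 b^2 = 4*14^3 + 27*40^2 = 10976 + 43200 = 54176
Delta = -16 * (54176) = -866816
Delta mod 43 = 21

Delta = 21 (mod 43)


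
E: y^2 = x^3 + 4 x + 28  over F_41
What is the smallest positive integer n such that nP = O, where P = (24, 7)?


Compute successive multiples of P until we hit O:
  1P = (24, 7)
  2P = (32, 40)
  3P = (27, 37)
  4P = (8, 30)
  5P = (25, 38)
  6P = (10, 17)
  7P = (5, 38)
  8P = (20, 21)
  ... (continuing to 30P)
  30P = O

ord(P) = 30


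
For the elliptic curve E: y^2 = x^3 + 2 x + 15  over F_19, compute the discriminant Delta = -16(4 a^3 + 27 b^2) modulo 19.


4 a^3 + 27 b^2 = 4*2^3 + 27*15^2 = 32 + 6075 = 6107
Delta = -16 * (6107) = -97712
Delta mod 19 = 5

Delta = 5 (mod 19)


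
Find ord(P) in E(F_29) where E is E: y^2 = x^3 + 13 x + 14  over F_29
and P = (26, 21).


Compute successive multiples of P until we hit O:
  1P = (26, 21)
  2P = (5, 28)
  3P = (11, 3)
  4P = (12, 19)
  5P = (7, 19)
  6P = (3, 15)
  7P = (1, 12)
  8P = (27, 3)
  ... (continuing to 24P)
  24P = O

ord(P) = 24


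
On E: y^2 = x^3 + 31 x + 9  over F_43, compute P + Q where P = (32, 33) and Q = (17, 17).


P != Q, so use the chord formula.
s = (y2 - y1) / (x2 - x1) = (27) / (28) mod 43 = 24
x3 = s^2 - x1 - x2 mod 43 = 24^2 - 32 - 17 = 11
y3 = s (x1 - x3) - y1 mod 43 = 24 * (32 - 11) - 33 = 41

P + Q = (11, 41)


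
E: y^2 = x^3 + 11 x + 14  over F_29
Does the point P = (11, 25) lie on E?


Check whether y^2 = x^3 + 11 x + 14 (mod 29) for (x, y) = (11, 25).
LHS: y^2 = 25^2 mod 29 = 16
RHS: x^3 + 11 x + 14 = 11^3 + 11*11 + 14 mod 29 = 16
LHS = RHS

Yes, on the curve


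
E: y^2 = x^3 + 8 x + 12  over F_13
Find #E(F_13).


For each x in F_13, count y with y^2 = x^3 + 8 x + 12 mod 13:
  x = 0: RHS = 12, y in [5, 8]  -> 2 point(s)
  x = 2: RHS = 10, y in [6, 7]  -> 2 point(s)
  x = 4: RHS = 4, y in [2, 11]  -> 2 point(s)
  x = 6: RHS = 3, y in [4, 9]  -> 2 point(s)
  x = 8: RHS = 3, y in [4, 9]  -> 2 point(s)
  x = 10: RHS = 0, y in [0]  -> 1 point(s)
  x = 11: RHS = 1, y in [1, 12]  -> 2 point(s)
  x = 12: RHS = 3, y in [4, 9]  -> 2 point(s)
Affine points: 15. Add the point at infinity: total = 16.

#E(F_13) = 16


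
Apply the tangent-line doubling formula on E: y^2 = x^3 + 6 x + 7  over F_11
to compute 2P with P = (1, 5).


Doubling: s = (3 x1^2 + a) / (2 y1)
s = (3*1^2 + 6) / (2*5) mod 11 = 2
x3 = s^2 - 2 x1 mod 11 = 2^2 - 2*1 = 2
y3 = s (x1 - x3) - y1 mod 11 = 2 * (1 - 2) - 5 = 4

2P = (2, 4)


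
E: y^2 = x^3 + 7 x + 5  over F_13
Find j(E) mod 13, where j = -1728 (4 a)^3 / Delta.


Delta = -16(4 a^3 + 27 b^2) mod 13 = 8
-1728 * (4 a)^3 = -1728 * (4*7)^3 mod 13 = 8
j = 8 * 8^(-1) mod 13 = 1

j = 1 (mod 13)


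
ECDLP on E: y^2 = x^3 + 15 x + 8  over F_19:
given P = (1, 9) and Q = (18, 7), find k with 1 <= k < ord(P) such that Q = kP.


Enumerate multiples of P until we hit Q = (18, 7):
  1P = (1, 9)
  2P = (18, 12)
  3P = (7, 0)
  4P = (18, 7)
Match found at i = 4.

k = 4


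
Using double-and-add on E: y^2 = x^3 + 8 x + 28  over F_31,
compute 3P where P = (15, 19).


k = 3 = 11_2 (binary, LSB first: 11)
Double-and-add from P = (15, 19):
  bit 0 = 1: acc = O + (15, 19) = (15, 19)
  bit 1 = 1: acc = (15, 19) + (20, 29) = (0, 11)

3P = (0, 11)


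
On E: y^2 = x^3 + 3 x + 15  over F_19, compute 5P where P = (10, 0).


k = 5 = 101_2 (binary, LSB first: 101)
Double-and-add from P = (10, 0):
  bit 0 = 1: acc = O + (10, 0) = (10, 0)
  bit 1 = 0: acc unchanged = (10, 0)
  bit 2 = 1: acc = (10, 0) + O = (10, 0)

5P = (10, 0)


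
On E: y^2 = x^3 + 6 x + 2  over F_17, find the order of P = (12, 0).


Compute successive multiples of P until we hit O:
  1P = (12, 0)
  2P = O

ord(P) = 2


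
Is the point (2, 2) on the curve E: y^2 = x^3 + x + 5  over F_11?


Check whether y^2 = x^3 + 1 x + 5 (mod 11) for (x, y) = (2, 2).
LHS: y^2 = 2^2 mod 11 = 4
RHS: x^3 + 1 x + 5 = 2^3 + 1*2 + 5 mod 11 = 4
LHS = RHS

Yes, on the curve


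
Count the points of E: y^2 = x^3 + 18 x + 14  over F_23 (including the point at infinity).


For each x in F_23, count y with y^2 = x^3 + 18 x + 14 mod 23:
  x = 2: RHS = 12, y in [9, 14]  -> 2 point(s)
  x = 3: RHS = 3, y in [7, 16]  -> 2 point(s)
  x = 4: RHS = 12, y in [9, 14]  -> 2 point(s)
  x = 6: RHS = 16, y in [4, 19]  -> 2 point(s)
  x = 7: RHS = 0, y in [0]  -> 1 point(s)
  x = 8: RHS = 3, y in [7, 16]  -> 2 point(s)
  x = 9: RHS = 8, y in [10, 13]  -> 2 point(s)
  x = 11: RHS = 2, y in [5, 18]  -> 2 point(s)
  x = 12: RHS = 3, y in [7, 16]  -> 2 point(s)
  x = 15: RHS = 2, y in [5, 18]  -> 2 point(s)
  x = 17: RHS = 12, y in [9, 14]  -> 2 point(s)
  x = 18: RHS = 6, y in [11, 12]  -> 2 point(s)
  x = 19: RHS = 16, y in [4, 19]  -> 2 point(s)
  x = 20: RHS = 2, y in [5, 18]  -> 2 point(s)
  x = 21: RHS = 16, y in [4, 19]  -> 2 point(s)
  x = 22: RHS = 18, y in [8, 15]  -> 2 point(s)
Affine points: 31. Add the point at infinity: total = 32.

#E(F_23) = 32


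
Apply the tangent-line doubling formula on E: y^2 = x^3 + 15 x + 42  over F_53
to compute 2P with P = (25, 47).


Doubling: s = (3 x1^2 + a) / (2 y1)
s = (3*25^2 + 15) / (2*47) mod 53 = 28
x3 = s^2 - 2 x1 mod 53 = 28^2 - 2*25 = 45
y3 = s (x1 - x3) - y1 mod 53 = 28 * (25 - 45) - 47 = 29

2P = (45, 29)


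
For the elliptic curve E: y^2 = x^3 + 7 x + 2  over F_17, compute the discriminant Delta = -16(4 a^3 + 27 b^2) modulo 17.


4 a^3 + 27 b^2 = 4*7^3 + 27*2^2 = 1372 + 108 = 1480
Delta = -16 * (1480) = -23680
Delta mod 17 = 1

Delta = 1 (mod 17)


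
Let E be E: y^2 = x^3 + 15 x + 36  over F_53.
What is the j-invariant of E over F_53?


Delta = -16(4 a^3 + 27 b^2) mod 53 = 48
-1728 * (4 a)^3 = -1728 * (4*15)^3 mod 53 = 48
j = 48 * 48^(-1) mod 53 = 1

j = 1 (mod 53)


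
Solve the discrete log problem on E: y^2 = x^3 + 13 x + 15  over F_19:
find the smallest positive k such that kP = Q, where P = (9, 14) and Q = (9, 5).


Enumerate multiples of P until we hit Q = (9, 5):
  1P = (9, 14)
  2P = (2, 12)
  3P = (17, 0)
  4P = (2, 7)
  5P = (9, 5)
Match found at i = 5.

k = 5


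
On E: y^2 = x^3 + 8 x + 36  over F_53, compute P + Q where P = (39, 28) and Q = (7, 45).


P != Q, so use the chord formula.
s = (y2 - y1) / (x2 - x1) = (17) / (21) mod 53 = 21
x3 = s^2 - x1 - x2 mod 53 = 21^2 - 39 - 7 = 24
y3 = s (x1 - x3) - y1 mod 53 = 21 * (39 - 24) - 28 = 22

P + Q = (24, 22)


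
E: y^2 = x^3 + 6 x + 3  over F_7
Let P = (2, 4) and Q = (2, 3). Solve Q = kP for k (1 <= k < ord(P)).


Enumerate multiples of P until we hit Q = (2, 3):
  1P = (2, 4)
  2P = (5, 5)
  3P = (4, 0)
  4P = (5, 2)
  5P = (2, 3)
Match found at i = 5.

k = 5


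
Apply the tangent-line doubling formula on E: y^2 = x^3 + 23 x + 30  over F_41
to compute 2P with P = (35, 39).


Doubling: s = (3 x1^2 + a) / (2 y1)
s = (3*35^2 + 23) / (2*39) mod 41 = 39
x3 = s^2 - 2 x1 mod 41 = 39^2 - 2*35 = 16
y3 = s (x1 - x3) - y1 mod 41 = 39 * (35 - 16) - 39 = 5

2P = (16, 5)


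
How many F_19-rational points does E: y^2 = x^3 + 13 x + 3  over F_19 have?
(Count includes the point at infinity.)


For each x in F_19, count y with y^2 = x^3 + 13 x + 3 mod 19:
  x = 1: RHS = 17, y in [6, 13]  -> 2 point(s)
  x = 4: RHS = 5, y in [9, 10]  -> 2 point(s)
  x = 7: RHS = 0, y in [0]  -> 1 point(s)
  x = 8: RHS = 11, y in [7, 12]  -> 2 point(s)
  x = 12: RHS = 6, y in [5, 14]  -> 2 point(s)
  x = 15: RHS = 1, y in [1, 18]  -> 2 point(s)
  x = 17: RHS = 7, y in [8, 11]  -> 2 point(s)
Affine points: 13. Add the point at infinity: total = 14.

#E(F_19) = 14


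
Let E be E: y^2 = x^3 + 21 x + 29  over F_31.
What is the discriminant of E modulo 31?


4 a^3 + 27 b^2 = 4*21^3 + 27*29^2 = 37044 + 22707 = 59751
Delta = -16 * (59751) = -956016
Delta mod 31 = 24

Delta = 24 (mod 31)


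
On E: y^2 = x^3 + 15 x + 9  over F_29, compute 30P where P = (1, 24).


k = 30 = 11110_2 (binary, LSB first: 01111)
Double-and-add from P = (1, 24):
  bit 0 = 0: acc unchanged = O
  bit 1 = 1: acc = O + (14, 11) = (14, 11)
  bit 2 = 1: acc = (14, 11) + (26, 16) = (22, 5)
  bit 3 = 1: acc = (22, 5) + (28, 14) = (3, 9)
  bit 4 = 1: acc = (3, 9) + (7, 14) = (26, 13)

30P = (26, 13)


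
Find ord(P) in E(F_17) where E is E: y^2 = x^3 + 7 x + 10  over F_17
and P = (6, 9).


Compute successive multiples of P until we hit O:
  1P = (6, 9)
  2P = (4, 0)
  3P = (6, 8)
  4P = O

ord(P) = 4


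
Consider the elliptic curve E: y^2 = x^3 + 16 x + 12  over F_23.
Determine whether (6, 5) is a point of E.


Check whether y^2 = x^3 + 16 x + 12 (mod 23) for (x, y) = (6, 5).
LHS: y^2 = 5^2 mod 23 = 2
RHS: x^3 + 16 x + 12 = 6^3 + 16*6 + 12 mod 23 = 2
LHS = RHS

Yes, on the curve


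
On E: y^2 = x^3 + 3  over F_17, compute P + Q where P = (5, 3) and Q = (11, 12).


P != Q, so use the chord formula.
s = (y2 - y1) / (x2 - x1) = (9) / (6) mod 17 = 10
x3 = s^2 - x1 - x2 mod 17 = 10^2 - 5 - 11 = 16
y3 = s (x1 - x3) - y1 mod 17 = 10 * (5 - 16) - 3 = 6

P + Q = (16, 6)


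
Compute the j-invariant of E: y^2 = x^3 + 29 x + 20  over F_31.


Delta = -16(4 a^3 + 27 b^2) mod 31 = 10
-1728 * (4 a)^3 = -1728 * (4*29)^3 mod 31 = 27
j = 27 * 10^(-1) mod 31 = 12

j = 12 (mod 31)


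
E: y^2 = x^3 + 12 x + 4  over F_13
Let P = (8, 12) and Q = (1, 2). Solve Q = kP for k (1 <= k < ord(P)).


Enumerate multiples of P until we hit Q = (1, 2):
  1P = (8, 12)
  2P = (1, 2)
Match found at i = 2.

k = 2


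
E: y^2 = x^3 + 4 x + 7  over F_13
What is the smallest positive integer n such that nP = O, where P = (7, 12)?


Compute successive multiples of P until we hit O:
  1P = (7, 12)
  2P = (2, 7)
  3P = (5, 3)
  4P = (5, 10)
  5P = (2, 6)
  6P = (7, 1)
  7P = O

ord(P) = 7


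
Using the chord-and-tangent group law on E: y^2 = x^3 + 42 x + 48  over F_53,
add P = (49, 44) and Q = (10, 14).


P != Q, so use the chord formula.
s = (y2 - y1) / (x2 - x1) = (23) / (14) mod 53 = 13
x3 = s^2 - x1 - x2 mod 53 = 13^2 - 49 - 10 = 4
y3 = s (x1 - x3) - y1 mod 53 = 13 * (49 - 4) - 44 = 11

P + Q = (4, 11)


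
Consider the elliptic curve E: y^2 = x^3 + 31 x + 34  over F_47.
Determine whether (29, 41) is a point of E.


Check whether y^2 = x^3 + 31 x + 34 (mod 47) for (x, y) = (29, 41).
LHS: y^2 = 41^2 mod 47 = 36
RHS: x^3 + 31 x + 34 = 29^3 + 31*29 + 34 mod 47 = 36
LHS = RHS

Yes, on the curve


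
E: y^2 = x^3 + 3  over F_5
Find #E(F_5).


For each x in F_5, count y with y^2 = x^3 + 0 x + 3 mod 5:
  x = 1: RHS = 4, y in [2, 3]  -> 2 point(s)
  x = 2: RHS = 1, y in [1, 4]  -> 2 point(s)
  x = 3: RHS = 0, y in [0]  -> 1 point(s)
Affine points: 5. Add the point at infinity: total = 6.

#E(F_5) = 6


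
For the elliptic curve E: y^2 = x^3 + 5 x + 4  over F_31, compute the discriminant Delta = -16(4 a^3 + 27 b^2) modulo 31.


4 a^3 + 27 b^2 = 4*5^3 + 27*4^2 = 500 + 432 = 932
Delta = -16 * (932) = -14912
Delta mod 31 = 30

Delta = 30 (mod 31)


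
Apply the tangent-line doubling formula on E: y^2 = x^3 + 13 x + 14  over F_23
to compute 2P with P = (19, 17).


Doubling: s = (3 x1^2 + a) / (2 y1)
s = (3*19^2 + 13) / (2*17) mod 23 = 16
x3 = s^2 - 2 x1 mod 23 = 16^2 - 2*19 = 11
y3 = s (x1 - x3) - y1 mod 23 = 16 * (19 - 11) - 17 = 19

2P = (11, 19)


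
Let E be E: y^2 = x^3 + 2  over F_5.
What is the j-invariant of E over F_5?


Delta = -16(4 a^3 + 27 b^2) mod 5 = 2
-1728 * (4 a)^3 = -1728 * (4*0)^3 mod 5 = 0
j = 0 * 2^(-1) mod 5 = 0

j = 0 (mod 5)


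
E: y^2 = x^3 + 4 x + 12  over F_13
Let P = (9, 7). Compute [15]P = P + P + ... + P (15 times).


k = 15 = 1111_2 (binary, LSB first: 1111)
Double-and-add from P = (9, 7):
  bit 0 = 1: acc = O + (9, 7) = (9, 7)
  bit 1 = 1: acc = (9, 7) + (8, 6) = (10, 5)
  bit 2 = 1: acc = (10, 5) + (11, 10) = (4, 12)
  bit 3 = 1: acc = (4, 12) + (1, 11) = (11, 3)

15P = (11, 3)


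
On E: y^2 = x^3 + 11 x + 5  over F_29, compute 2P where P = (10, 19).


k = 2 = 10_2 (binary, LSB first: 01)
Double-and-add from P = (10, 19):
  bit 0 = 0: acc unchanged = O
  bit 1 = 1: acc = O + (8, 5) = (8, 5)

2P = (8, 5)


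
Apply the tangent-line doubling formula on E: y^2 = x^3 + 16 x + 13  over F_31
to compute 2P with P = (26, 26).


Doubling: s = (3 x1^2 + a) / (2 y1)
s = (3*26^2 + 16) / (2*26) mod 31 = 25
x3 = s^2 - 2 x1 mod 31 = 25^2 - 2*26 = 15
y3 = s (x1 - x3) - y1 mod 31 = 25 * (26 - 15) - 26 = 1

2P = (15, 1)


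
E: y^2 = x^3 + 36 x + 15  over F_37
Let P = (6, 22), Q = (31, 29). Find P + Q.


P != Q, so use the chord formula.
s = (y2 - y1) / (x2 - x1) = (7) / (25) mod 37 = 21
x3 = s^2 - x1 - x2 mod 37 = 21^2 - 6 - 31 = 34
y3 = s (x1 - x3) - y1 mod 37 = 21 * (6 - 34) - 22 = 19

P + Q = (34, 19)


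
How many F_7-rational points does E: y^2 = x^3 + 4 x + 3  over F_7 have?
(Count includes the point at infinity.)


For each x in F_7, count y with y^2 = x^3 + 4 x + 3 mod 7:
  x = 1: RHS = 1, y in [1, 6]  -> 2 point(s)
  x = 3: RHS = 0, y in [0]  -> 1 point(s)
  x = 5: RHS = 1, y in [1, 6]  -> 2 point(s)
Affine points: 5. Add the point at infinity: total = 6.

#E(F_7) = 6


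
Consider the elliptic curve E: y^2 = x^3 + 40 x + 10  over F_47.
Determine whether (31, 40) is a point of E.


Check whether y^2 = x^3 + 40 x + 10 (mod 47) for (x, y) = (31, 40).
LHS: y^2 = 40^2 mod 47 = 2
RHS: x^3 + 40 x + 10 = 31^3 + 40*31 + 10 mod 47 = 21
LHS != RHS

No, not on the curve


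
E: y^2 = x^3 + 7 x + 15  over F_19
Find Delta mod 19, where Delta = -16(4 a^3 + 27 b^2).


4 a^3 + 27 b^2 = 4*7^3 + 27*15^2 = 1372 + 6075 = 7447
Delta = -16 * (7447) = -119152
Delta mod 19 = 16

Delta = 16 (mod 19)


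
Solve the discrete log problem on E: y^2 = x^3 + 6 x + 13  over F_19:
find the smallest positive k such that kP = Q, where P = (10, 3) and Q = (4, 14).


Enumerate multiples of P until we hit Q = (4, 14):
  1P = (10, 3)
  2P = (16, 14)
  3P = (18, 14)
  4P = (11, 17)
  5P = (4, 5)
  6P = (3, 1)
  7P = (15, 1)
  8P = (1, 1)
  9P = (5, 15)
  10P = (9, 6)
  11P = (9, 13)
  12P = (5, 4)
  13P = (1, 18)
  14P = (15, 18)
  15P = (3, 18)
  16P = (4, 14)
Match found at i = 16.

k = 16


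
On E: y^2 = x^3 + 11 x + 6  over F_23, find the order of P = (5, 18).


Compute successive multiples of P until we hit O:
  1P = (5, 18)
  2P = (6, 9)
  3P = (1, 15)
  4P = (19, 6)
  5P = (11, 20)
  6P = (2, 6)
  7P = (9, 12)
  8P = (17, 0)
  ... (continuing to 16P)
  16P = O

ord(P) = 16


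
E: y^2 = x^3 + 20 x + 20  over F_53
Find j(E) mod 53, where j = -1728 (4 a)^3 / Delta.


Delta = -16(4 a^3 + 27 b^2) mod 53 = 13
-1728 * (4 a)^3 = -1728 * (4*20)^3 mod 53 = 49
j = 49 * 13^(-1) mod 53 = 16

j = 16 (mod 53)


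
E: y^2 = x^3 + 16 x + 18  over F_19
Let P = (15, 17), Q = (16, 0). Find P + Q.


P != Q, so use the chord formula.
s = (y2 - y1) / (x2 - x1) = (2) / (1) mod 19 = 2
x3 = s^2 - x1 - x2 mod 19 = 2^2 - 15 - 16 = 11
y3 = s (x1 - x3) - y1 mod 19 = 2 * (15 - 11) - 17 = 10

P + Q = (11, 10)


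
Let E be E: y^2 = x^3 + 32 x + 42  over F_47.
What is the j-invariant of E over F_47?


Delta = -16(4 a^3 + 27 b^2) mod 47 = 45
-1728 * (4 a)^3 = -1728 * (4*32)^3 mod 47 = 38
j = 38 * 45^(-1) mod 47 = 28

j = 28 (mod 47)


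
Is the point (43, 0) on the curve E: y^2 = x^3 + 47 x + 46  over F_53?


Check whether y^2 = x^3 + 47 x + 46 (mod 53) for (x, y) = (43, 0).
LHS: y^2 = 0^2 mod 53 = 0
RHS: x^3 + 47 x + 46 = 43^3 + 47*43 + 46 mod 53 = 7
LHS != RHS

No, not on the curve


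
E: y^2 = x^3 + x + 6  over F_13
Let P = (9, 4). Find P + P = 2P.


Doubling: s = (3 x1^2 + a) / (2 y1)
s = (3*9^2 + 1) / (2*4) mod 13 = 11
x3 = s^2 - 2 x1 mod 13 = 11^2 - 2*9 = 12
y3 = s (x1 - x3) - y1 mod 13 = 11 * (9 - 12) - 4 = 2

2P = (12, 2)


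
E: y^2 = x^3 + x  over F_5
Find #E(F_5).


For each x in F_5, count y with y^2 = x^3 + 1 x + 0 mod 5:
  x = 0: RHS = 0, y in [0]  -> 1 point(s)
  x = 2: RHS = 0, y in [0]  -> 1 point(s)
  x = 3: RHS = 0, y in [0]  -> 1 point(s)
Affine points: 3. Add the point at infinity: total = 4.

#E(F_5) = 4


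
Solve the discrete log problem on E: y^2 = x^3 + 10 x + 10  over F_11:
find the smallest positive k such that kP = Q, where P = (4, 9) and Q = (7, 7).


Enumerate multiples of P until we hit Q = (7, 7):
  1P = (4, 9)
  2P = (7, 7)
Match found at i = 2.

k = 2


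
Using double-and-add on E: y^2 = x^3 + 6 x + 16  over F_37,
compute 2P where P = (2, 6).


k = 2 = 10_2 (binary, LSB first: 01)
Double-and-add from P = (2, 6):
  bit 0 = 0: acc unchanged = O
  bit 1 = 1: acc = O + (26, 32) = (26, 32)

2P = (26, 32)


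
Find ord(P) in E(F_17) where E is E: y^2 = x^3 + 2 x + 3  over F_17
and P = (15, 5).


Compute successive multiples of P until we hit O:
  1P = (15, 5)
  2P = (8, 15)
  3P = (12, 15)
  4P = (3, 6)
  5P = (14, 2)
  6P = (14, 15)
  7P = (3, 11)
  8P = (12, 2)
  ... (continuing to 11P)
  11P = O

ord(P) = 11


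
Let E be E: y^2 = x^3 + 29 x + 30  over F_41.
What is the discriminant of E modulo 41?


4 a^3 + 27 b^2 = 4*29^3 + 27*30^2 = 97556 + 24300 = 121856
Delta = -16 * (121856) = -1949696
Delta mod 41 = 18

Delta = 18 (mod 41)


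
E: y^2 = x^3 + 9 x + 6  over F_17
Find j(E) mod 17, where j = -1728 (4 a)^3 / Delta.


Delta = -16(4 a^3 + 27 b^2) mod 17 = 12
-1728 * (4 a)^3 = -1728 * (4*9)^3 mod 17 = 14
j = 14 * 12^(-1) mod 17 = 4

j = 4 (mod 17)


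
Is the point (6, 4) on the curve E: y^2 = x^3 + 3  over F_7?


Check whether y^2 = x^3 + 0 x + 3 (mod 7) for (x, y) = (6, 4).
LHS: y^2 = 4^2 mod 7 = 2
RHS: x^3 + 0 x + 3 = 6^3 + 0*6 + 3 mod 7 = 2
LHS = RHS

Yes, on the curve


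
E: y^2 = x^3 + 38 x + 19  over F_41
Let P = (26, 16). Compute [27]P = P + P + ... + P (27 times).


k = 27 = 11011_2 (binary, LSB first: 11011)
Double-and-add from P = (26, 16):
  bit 0 = 1: acc = O + (26, 16) = (26, 16)
  bit 1 = 1: acc = (26, 16) + (20, 28) = (40, 12)
  bit 2 = 0: acc unchanged = (40, 12)
  bit 3 = 1: acc = (40, 12) + (29, 34) = (17, 24)
  bit 4 = 1: acc = (17, 24) + (34, 5) = (27, 33)

27P = (27, 33)


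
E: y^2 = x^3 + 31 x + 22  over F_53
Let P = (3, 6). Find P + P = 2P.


Doubling: s = (3 x1^2 + a) / (2 y1)
s = (3*3^2 + 31) / (2*6) mod 53 = 49
x3 = s^2 - 2 x1 mod 53 = 49^2 - 2*3 = 10
y3 = s (x1 - x3) - y1 mod 53 = 49 * (3 - 10) - 6 = 22

2P = (10, 22)


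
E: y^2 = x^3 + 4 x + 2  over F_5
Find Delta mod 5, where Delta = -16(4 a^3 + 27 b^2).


4 a^3 + 27 b^2 = 4*4^3 + 27*2^2 = 256 + 108 = 364
Delta = -16 * (364) = -5824
Delta mod 5 = 1

Delta = 1 (mod 5)


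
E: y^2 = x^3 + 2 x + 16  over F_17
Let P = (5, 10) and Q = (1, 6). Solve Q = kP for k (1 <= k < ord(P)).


Enumerate multiples of P until we hit Q = (1, 6):
  1P = (5, 10)
  2P = (16, 8)
  3P = (15, 15)
  4P = (10, 13)
  5P = (1, 6)
Match found at i = 5.

k = 5


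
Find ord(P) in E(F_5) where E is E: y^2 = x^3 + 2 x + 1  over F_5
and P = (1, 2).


Compute successive multiples of P until we hit O:
  1P = (1, 2)
  2P = (3, 3)
  3P = (0, 1)
  4P = (0, 4)
  5P = (3, 2)
  6P = (1, 3)
  7P = O

ord(P) = 7


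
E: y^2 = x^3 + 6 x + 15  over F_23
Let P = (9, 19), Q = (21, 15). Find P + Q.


P != Q, so use the chord formula.
s = (y2 - y1) / (x2 - x1) = (19) / (12) mod 23 = 15
x3 = s^2 - x1 - x2 mod 23 = 15^2 - 9 - 21 = 11
y3 = s (x1 - x3) - y1 mod 23 = 15 * (9 - 11) - 19 = 20

P + Q = (11, 20)


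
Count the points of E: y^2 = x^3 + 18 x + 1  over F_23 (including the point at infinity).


For each x in F_23, count y with y^2 = x^3 + 18 x + 1 mod 23:
  x = 0: RHS = 1, y in [1, 22]  -> 2 point(s)
  x = 3: RHS = 13, y in [6, 17]  -> 2 point(s)
  x = 5: RHS = 9, y in [3, 20]  -> 2 point(s)
  x = 6: RHS = 3, y in [7, 16]  -> 2 point(s)
  x = 8: RHS = 13, y in [6, 17]  -> 2 point(s)
  x = 9: RHS = 18, y in [8, 15]  -> 2 point(s)
  x = 10: RHS = 8, y in [10, 13]  -> 2 point(s)
  x = 11: RHS = 12, y in [9, 14]  -> 2 point(s)
  x = 12: RHS = 13, y in [6, 17]  -> 2 point(s)
  x = 15: RHS = 12, y in [9, 14]  -> 2 point(s)
  x = 18: RHS = 16, y in [4, 19]  -> 2 point(s)
  x = 19: RHS = 3, y in [7, 16]  -> 2 point(s)
  x = 20: RHS = 12, y in [9, 14]  -> 2 point(s)
  x = 21: RHS = 3, y in [7, 16]  -> 2 point(s)
Affine points: 28. Add the point at infinity: total = 29.

#E(F_23) = 29


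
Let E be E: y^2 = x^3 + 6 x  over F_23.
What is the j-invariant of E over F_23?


Delta = -16(4 a^3 + 27 b^2) mod 23 = 22
-1728 * (4 a)^3 = -1728 * (4*6)^3 mod 23 = 20
j = 20 * 22^(-1) mod 23 = 3

j = 3 (mod 23)
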